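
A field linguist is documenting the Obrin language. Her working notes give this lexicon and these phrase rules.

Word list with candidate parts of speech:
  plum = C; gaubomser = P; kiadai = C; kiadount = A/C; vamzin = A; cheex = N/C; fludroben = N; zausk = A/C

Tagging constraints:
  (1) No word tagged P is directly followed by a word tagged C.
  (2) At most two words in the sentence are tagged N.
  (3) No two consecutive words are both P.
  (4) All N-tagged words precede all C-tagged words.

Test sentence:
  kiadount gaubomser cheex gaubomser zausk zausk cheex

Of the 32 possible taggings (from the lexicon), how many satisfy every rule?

3

Candidates per position — 1:kiadount {A,C}; 2:gaubomser {P}; 3:cheex {N,C}; 4:gaubomser {P}; 5:zausk {A,C}; 6:zausk {A,C}; 7:cheex {N,C}.
There are 32 candidate sequences in total.
The sequences that satisfy every rule: A P N P A A N; A P N P A A C; A P N P A C C.
Count = 3.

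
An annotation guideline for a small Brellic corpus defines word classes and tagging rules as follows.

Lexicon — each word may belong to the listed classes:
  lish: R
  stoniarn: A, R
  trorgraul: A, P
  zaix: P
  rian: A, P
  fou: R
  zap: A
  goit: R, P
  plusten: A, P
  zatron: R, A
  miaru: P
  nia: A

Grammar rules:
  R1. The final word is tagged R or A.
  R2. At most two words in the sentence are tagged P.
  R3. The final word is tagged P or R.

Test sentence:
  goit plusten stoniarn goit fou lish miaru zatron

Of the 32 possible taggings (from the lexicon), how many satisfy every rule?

Candidates per position — 1:goit {R,P}; 2:plusten {A,P}; 3:stoniarn {A,R}; 4:goit {R,P}; 5:fou {R}; 6:lish {R}; 7:miaru {P}; 8:zatron {R,A}.
There are 32 candidate sequences in total.
Checking each against the rules leaves 8 sequences.
Count = 8.

8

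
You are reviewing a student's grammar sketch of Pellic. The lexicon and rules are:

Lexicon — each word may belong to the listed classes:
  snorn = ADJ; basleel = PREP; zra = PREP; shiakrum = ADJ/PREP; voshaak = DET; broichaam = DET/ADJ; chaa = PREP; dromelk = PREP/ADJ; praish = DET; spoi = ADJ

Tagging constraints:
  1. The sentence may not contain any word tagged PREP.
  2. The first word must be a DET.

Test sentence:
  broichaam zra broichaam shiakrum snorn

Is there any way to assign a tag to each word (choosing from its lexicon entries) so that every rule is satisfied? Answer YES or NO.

Candidates per position — 1:broichaam {DET,ADJ}; 2:zra {PREP}; 3:broichaam {DET,ADJ}; 4:shiakrum {ADJ,PREP}; 5:snorn {ADJ}.
Rule 1 cannot be satisfied by any choice of tags from the lexicon.
So there is no consistent tagging.

NO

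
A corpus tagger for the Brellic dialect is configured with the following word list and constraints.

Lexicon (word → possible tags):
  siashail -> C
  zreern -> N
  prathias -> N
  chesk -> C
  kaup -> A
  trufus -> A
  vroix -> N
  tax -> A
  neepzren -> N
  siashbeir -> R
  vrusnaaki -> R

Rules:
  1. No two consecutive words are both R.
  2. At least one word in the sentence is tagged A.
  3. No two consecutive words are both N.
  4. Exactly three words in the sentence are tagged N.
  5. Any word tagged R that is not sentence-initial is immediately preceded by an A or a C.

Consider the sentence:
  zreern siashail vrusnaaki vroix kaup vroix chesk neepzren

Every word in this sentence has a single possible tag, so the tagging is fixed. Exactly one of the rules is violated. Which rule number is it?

4

Fixed tagging: N C R N A N C N.
Rule check: R1 pass, R2 pass, R3 pass, R4 fail, R5 pass.
Only rule 4 fails.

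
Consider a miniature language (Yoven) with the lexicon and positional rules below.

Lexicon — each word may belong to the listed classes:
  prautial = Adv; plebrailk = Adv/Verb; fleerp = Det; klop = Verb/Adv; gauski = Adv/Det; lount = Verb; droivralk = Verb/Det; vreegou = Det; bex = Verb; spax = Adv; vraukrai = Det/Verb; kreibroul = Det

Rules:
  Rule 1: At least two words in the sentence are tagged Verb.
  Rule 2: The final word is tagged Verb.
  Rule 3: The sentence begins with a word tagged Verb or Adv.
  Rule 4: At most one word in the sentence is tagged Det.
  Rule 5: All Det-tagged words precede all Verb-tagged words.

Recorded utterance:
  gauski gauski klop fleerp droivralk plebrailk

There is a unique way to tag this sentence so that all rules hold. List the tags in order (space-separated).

Adv Adv Adv Det Verb Verb

Candidates per position — 1:gauski {Adv,Det}; 2:gauski {Adv,Det}; 3:klop {Verb,Adv}; 4:fleerp {Det}; 5:droivralk {Verb,Det}; 6:plebrailk {Adv,Verb}.
Position 1: Det is ruled out by rule 3; that leaves Adv.
Position 2: Det is ruled out by rule 4; that leaves Adv.
Position 3: Verb is ruled out by rule 5; that leaves Adv.
Position 5: Det is ruled out by rule 1; that leaves Verb.
Position 6: Adv is ruled out by rule 1; that leaves Verb.
That leaves exactly one tagging: Adv Adv Adv Det Verb Verb.
Checking: rule 1 ✓; rule 2 ✓; rule 3 ✓; rule 4 ✓; rule 5 ✓.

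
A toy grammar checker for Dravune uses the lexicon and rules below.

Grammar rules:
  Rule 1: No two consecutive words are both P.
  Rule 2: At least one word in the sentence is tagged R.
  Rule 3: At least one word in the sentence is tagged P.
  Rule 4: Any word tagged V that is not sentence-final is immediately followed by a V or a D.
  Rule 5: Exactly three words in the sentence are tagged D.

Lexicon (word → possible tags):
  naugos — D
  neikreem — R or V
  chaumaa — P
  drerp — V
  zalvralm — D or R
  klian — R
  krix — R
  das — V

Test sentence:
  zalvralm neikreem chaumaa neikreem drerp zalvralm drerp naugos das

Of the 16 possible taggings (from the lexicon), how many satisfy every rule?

2

Candidates per position — 1:zalvralm {D,R}; 2:neikreem {R,V}; 3:chaumaa {P}; 4:neikreem {R,V}; 5:drerp {V}; 6:zalvralm {D,R}; 7:drerp {V}; 8:naugos {D}; 9:das {V}.
There are 16 candidate sequences in total.
The sequences that satisfy every rule: D R P R V D V D V; D R P V V D V D V.
Count = 2.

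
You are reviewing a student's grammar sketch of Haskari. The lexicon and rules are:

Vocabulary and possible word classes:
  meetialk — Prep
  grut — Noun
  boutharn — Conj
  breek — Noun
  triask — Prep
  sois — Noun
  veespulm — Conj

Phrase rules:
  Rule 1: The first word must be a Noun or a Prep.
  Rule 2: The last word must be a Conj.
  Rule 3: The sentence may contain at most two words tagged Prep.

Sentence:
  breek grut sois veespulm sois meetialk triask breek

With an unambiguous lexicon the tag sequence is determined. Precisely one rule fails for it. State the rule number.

Fixed tagging: Noun Noun Noun Conj Noun Prep Prep Noun.
Checking each rule: R1 ok, R2 fails, R3 ok.
Only rule 2 fails.

2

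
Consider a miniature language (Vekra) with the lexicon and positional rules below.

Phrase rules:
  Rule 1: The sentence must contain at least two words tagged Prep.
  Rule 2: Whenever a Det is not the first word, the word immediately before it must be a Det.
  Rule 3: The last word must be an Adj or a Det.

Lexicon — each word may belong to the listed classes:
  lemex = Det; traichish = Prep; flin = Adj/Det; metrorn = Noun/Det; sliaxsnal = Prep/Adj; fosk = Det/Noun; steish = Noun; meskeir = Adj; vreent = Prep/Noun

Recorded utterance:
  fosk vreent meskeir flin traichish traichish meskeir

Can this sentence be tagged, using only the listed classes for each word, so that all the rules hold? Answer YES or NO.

Candidates per position — 1:fosk {Det,Noun}; 2:vreent {Prep,Noun}; 3:meskeir {Adj}; 4:flin {Adj,Det}; 5:traichish {Prep}; 6:traichish {Prep}; 7:meskeir {Adj}.
One satisfying assignment: Noun Prep Adj Adj Prep Prep Adj.
Verifying each rule — rule 1 holds; rule 2 holds; rule 3 holds.

YES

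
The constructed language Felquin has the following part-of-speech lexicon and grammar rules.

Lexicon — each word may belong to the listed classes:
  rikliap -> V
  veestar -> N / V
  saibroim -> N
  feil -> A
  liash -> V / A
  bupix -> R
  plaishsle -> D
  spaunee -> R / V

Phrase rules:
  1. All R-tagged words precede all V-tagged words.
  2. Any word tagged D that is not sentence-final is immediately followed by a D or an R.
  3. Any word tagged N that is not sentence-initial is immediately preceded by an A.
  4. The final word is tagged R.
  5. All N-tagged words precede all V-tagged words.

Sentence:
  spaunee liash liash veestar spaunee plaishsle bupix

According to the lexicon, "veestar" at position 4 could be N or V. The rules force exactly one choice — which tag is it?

Candidates per position — 1:spaunee {R,V}; 2:liash {V,A}; 3:liash {V,A}; 4:veestar {N,V}; 5:spaunee {R,V}; 6:plaishsle {D}; 7:bupix {R}.
Position 1: V is ruled out by rule 1; that leaves R.
Position 2: V is ruled out by rule 1; that leaves A.
Position 3: V is ruled out by rule 1; that leaves A.
Position 4: V is ruled out by rule 1; that leaves N.
Position 5: V is ruled out by rule 1; that leaves R.
The only consistent sequence is: R A A N R D R.
Check: rule 1 ok; rule 2 ok; rule 3 ok; rule 4 ok; rule 5 ok.

N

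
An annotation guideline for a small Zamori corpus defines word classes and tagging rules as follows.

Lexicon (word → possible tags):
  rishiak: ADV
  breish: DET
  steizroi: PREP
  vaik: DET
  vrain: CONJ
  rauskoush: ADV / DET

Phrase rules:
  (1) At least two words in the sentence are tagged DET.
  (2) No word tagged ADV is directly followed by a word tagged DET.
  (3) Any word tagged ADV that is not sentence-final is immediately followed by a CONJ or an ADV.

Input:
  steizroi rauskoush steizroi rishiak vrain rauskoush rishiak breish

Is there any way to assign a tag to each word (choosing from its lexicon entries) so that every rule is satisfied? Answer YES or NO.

Candidates per position — 1:steizroi {PREP}; 2:rauskoush {ADV,DET}; 3:steizroi {PREP}; 4:rishiak {ADV}; 5:vrain {CONJ}; 6:rauskoush {ADV,DET}; 7:rishiak {ADV}; 8:breish {DET}.
Rule 2 cannot be satisfied by any choice of tags from the lexicon.
So there is no consistent tagging.

NO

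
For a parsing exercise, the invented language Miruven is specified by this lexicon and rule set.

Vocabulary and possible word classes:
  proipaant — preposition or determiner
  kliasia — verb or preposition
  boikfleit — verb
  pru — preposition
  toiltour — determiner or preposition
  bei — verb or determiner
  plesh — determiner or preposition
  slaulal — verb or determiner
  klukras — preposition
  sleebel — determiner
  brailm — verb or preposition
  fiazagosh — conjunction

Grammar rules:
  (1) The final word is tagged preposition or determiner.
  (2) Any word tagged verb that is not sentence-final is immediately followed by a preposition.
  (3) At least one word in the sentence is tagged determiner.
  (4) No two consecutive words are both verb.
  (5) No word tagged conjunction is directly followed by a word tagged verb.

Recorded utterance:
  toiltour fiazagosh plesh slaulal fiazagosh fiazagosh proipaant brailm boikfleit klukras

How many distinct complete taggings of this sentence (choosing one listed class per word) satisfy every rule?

Candidates per position — 1:toiltour {determiner,preposition}; 2:fiazagosh {conjunction}; 3:plesh {determiner,preposition}; 4:slaulal {verb,determiner}; 5:fiazagosh {conjunction}; 6:fiazagosh {conjunction}; 7:proipaant {preposition,determiner}; 8:brailm {verb,preposition}; 9:boikfleit {verb}; 10:klukras {preposition}.
There are 32 candidate sequences in total.
Checking each against the rules leaves 8 sequences.
Count = 8.

8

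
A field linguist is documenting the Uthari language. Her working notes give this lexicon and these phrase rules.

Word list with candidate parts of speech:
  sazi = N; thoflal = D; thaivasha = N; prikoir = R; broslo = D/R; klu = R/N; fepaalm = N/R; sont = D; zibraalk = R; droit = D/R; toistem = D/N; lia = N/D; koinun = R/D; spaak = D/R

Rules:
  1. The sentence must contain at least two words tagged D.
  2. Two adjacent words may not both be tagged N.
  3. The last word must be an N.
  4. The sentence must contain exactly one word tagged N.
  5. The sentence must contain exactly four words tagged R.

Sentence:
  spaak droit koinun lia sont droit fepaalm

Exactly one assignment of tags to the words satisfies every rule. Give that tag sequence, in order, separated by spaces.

Candidates per position — 1:spaak {D,R}; 2:droit {D,R}; 3:koinun {R,D}; 4:lia {N,D}; 5:sont {D}; 6:droit {D,R}; 7:fepaalm {N,R}.
Position 7: tagging it R would leave rule 3 unsatisfiable, so it must be N.
Position 1: tagging it D would leave rule 5 unsatisfiable, so it must be R.
Position 2: tagging it D would leave rule 5 unsatisfiable, so it must be R.
Position 3: tagging it D would leave rule 5 unsatisfiable, so it must be R.
Position 4: tagging it N would leave rule 4 unsatisfiable, so it must be D.
Position 6: tagging it D would leave rule 5 unsatisfiable, so it must be R.
The only consistent sequence is: R R R D D R N.
Checking: rule 1 satisfied; rule 2 satisfied; rule 3 satisfied; rule 4 satisfied; rule 5 satisfied.

R R R D D R N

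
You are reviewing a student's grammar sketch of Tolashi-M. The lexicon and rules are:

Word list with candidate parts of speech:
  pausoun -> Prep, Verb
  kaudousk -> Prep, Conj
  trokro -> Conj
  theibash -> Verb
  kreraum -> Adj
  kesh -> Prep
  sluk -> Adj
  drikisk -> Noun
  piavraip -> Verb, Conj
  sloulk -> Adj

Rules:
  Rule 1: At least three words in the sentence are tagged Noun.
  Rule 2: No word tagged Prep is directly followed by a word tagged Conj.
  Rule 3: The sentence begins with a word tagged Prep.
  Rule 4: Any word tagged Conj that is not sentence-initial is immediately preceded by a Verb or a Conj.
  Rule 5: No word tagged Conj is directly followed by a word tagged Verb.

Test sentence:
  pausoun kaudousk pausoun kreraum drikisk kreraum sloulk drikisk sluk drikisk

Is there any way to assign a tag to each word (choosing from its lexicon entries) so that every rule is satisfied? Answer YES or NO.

YES

Candidates per position — 1:pausoun {Prep,Verb}; 2:kaudousk {Prep,Conj}; 3:pausoun {Prep,Verb}; 4:kreraum {Adj}; 5:drikisk {Noun}; 6:kreraum {Adj}; 7:sloulk {Adj}; 8:drikisk {Noun}; 9:sluk {Adj}; 10:drikisk {Noun}.
One satisfying assignment: Prep Prep Verb Adj Noun Adj Adj Noun Adj Noun.
Rule-by-rule: rule 1 holds; rule 2 holds; rule 3 holds; rule 4 holds; rule 5 holds.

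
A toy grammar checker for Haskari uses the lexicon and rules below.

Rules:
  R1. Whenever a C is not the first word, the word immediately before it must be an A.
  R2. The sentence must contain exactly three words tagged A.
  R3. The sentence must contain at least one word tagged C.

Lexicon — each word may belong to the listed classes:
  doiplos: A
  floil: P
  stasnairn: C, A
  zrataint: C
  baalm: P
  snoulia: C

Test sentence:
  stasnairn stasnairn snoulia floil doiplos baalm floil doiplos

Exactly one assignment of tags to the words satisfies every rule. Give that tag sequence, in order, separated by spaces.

Candidates per position — 1:stasnairn {C,A}; 2:stasnairn {C,A}; 3:snoulia {C}; 4:floil {P}; 5:doiplos {A}; 6:baalm {P}; 7:floil {P}; 8:doiplos {A}.
Position 2: C is ruled out by rule 1; that leaves A.
Position 1: A is ruled out by rule 2; that leaves C.
The unique satisfying tagging is: C A C P A P P A.
Checking: rule 1 ✓; rule 2 ✓; rule 3 ✓.

C A C P A P P A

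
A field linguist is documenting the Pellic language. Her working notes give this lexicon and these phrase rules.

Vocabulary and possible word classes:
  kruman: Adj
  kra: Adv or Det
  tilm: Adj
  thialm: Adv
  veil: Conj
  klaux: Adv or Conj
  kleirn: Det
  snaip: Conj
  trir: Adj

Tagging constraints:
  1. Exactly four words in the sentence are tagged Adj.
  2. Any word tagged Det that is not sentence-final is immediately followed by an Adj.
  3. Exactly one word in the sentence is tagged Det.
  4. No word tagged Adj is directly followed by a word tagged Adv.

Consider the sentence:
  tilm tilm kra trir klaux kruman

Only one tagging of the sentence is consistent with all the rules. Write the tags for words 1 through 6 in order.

Adj Adj Det Adj Conj Adj

Candidates per position — 1:tilm {Adj}; 2:tilm {Adj}; 3:kra {Adv,Det}; 4:trir {Adj}; 5:klaux {Adv,Conj}; 6:kruman {Adj}.
Position 3: tagging it Adv would leave rule 3 unsatisfiable, so it must be Det.
Position 5: tagging it Adv would leave rule 4 unsatisfiable, so it must be Conj.
So the tagging must be: Adj Adj Det Adj Conj Adj.
Check: rule 1 ✓; rule 2 ✓; rule 3 ✓; rule 4 ✓.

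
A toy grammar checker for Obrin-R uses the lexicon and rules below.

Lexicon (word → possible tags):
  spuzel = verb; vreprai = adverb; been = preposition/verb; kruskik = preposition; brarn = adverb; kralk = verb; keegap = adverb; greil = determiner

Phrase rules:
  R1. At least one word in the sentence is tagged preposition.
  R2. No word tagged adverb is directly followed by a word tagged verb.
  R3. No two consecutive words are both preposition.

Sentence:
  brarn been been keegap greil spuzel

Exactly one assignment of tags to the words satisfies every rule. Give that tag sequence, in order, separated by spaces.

Candidates per position — 1:brarn {adverb}; 2:been {preposition,verb}; 3:been {preposition,verb}; 4:keegap {adverb}; 5:greil {determiner}; 6:spuzel {verb}.
If word 2 were verb, no tagging could satisfy rule 2; so word 2 is preposition.
If word 3 were preposition, no tagging could satisfy rule 3; so word 3 is verb.
That leaves exactly one tagging: adverb preposition verb adverb determiner verb.
Check: rule 1 holds; rule 2 holds; rule 3 holds.

adverb preposition verb adverb determiner verb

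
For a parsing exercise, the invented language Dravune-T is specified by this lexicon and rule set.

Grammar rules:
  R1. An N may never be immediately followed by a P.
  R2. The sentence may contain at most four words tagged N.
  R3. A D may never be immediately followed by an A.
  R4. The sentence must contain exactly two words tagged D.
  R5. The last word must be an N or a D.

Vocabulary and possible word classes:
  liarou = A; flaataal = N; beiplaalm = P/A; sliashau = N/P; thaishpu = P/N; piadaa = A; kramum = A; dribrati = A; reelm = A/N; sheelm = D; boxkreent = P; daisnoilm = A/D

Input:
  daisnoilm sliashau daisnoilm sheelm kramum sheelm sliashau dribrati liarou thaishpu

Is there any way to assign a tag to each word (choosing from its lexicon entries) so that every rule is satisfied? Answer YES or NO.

Candidates per position — 1:daisnoilm {A,D}; 2:sliashau {N,P}; 3:daisnoilm {A,D}; 4:sheelm {D}; 5:kramum {A}; 6:sheelm {D}; 7:sliashau {N,P}; 8:dribrati {A}; 9:liarou {A}; 10:thaishpu {P,N}.
Rule 3 cannot be satisfied by any choice of tags from the lexicon.
So there is no consistent tagging.

NO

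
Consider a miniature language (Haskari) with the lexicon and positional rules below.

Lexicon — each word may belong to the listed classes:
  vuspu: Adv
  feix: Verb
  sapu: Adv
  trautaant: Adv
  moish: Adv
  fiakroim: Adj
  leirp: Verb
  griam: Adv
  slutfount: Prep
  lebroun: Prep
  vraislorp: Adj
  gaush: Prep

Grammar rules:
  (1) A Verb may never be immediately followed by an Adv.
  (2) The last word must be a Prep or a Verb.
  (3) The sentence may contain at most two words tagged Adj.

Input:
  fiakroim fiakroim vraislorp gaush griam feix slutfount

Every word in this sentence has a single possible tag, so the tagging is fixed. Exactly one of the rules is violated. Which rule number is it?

Fixed tagging: Adj Adj Adj Prep Adv Verb Prep.
Applying the rules: R1 ok, R2 ok, R3 fails.
Only rule 3 fails.

3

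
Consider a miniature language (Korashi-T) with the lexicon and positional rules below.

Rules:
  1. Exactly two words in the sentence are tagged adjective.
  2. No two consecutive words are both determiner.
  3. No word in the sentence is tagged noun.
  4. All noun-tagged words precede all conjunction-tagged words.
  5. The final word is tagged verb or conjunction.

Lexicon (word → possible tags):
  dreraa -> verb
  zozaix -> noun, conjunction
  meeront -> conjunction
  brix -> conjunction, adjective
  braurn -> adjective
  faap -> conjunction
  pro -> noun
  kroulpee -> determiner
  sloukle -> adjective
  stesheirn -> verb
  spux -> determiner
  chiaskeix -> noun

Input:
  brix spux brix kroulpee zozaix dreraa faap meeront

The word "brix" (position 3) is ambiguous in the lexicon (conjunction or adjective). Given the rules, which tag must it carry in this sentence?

Candidates per position — 1:brix {conjunction,adjective}; 2:spux {determiner}; 3:brix {conjunction,adjective}; 4:kroulpee {determiner}; 5:zozaix {noun,conjunction}; 6:dreraa {verb}; 7:faap {conjunction}; 8:meeront {conjunction}.
Position 1: conjunction is ruled out by rule 1; that leaves adjective.
Position 3: conjunction is ruled out by rule 1; that leaves adjective.
Position 5: noun is ruled out by rule 3; that leaves conjunction.
So the tagging must be: adjective determiner adjective determiner conjunction verb conjunction conjunction.
Checking: rule 1 holds; rule 2 holds; rule 3 holds; rule 4 holds; rule 5 holds.

adjective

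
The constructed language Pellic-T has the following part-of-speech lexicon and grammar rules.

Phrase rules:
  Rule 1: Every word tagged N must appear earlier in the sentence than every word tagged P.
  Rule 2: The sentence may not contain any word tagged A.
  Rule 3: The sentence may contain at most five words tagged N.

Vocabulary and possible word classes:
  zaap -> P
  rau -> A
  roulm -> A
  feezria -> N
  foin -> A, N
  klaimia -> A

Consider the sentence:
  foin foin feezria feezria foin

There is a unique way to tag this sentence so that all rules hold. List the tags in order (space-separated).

N N N N N

Candidates per position — 1:foin {A,N}; 2:foin {A,N}; 3:feezria {N}; 4:feezria {N}; 5:foin {A,N}.
Word 1 cannot be A — rule 2 would then fail for every completion. It is N.
Word 2 cannot be A — rule 2 would then fail for every completion. It is N.
Word 5 cannot be A — rule 2 would then fail for every completion. It is N.
The unique satisfying tagging is: N N N N N.
Verifying each rule — rule 1 satisfied; rule 2 satisfied; rule 3 satisfied.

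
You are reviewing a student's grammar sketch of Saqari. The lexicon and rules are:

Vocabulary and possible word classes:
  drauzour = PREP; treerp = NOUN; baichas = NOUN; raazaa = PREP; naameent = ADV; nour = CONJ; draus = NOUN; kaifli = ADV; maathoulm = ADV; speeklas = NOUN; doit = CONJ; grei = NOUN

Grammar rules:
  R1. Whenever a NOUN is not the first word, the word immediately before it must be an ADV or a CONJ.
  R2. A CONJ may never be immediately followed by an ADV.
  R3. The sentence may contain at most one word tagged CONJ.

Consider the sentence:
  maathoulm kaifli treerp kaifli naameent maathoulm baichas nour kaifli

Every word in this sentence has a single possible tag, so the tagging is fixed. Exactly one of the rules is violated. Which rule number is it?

2

Fixed tagging: ADV ADV NOUN ADV ADV ADV NOUN CONJ ADV.
Rule check: R1 pass, R2 fail, R3 pass.
Only rule 2 fails.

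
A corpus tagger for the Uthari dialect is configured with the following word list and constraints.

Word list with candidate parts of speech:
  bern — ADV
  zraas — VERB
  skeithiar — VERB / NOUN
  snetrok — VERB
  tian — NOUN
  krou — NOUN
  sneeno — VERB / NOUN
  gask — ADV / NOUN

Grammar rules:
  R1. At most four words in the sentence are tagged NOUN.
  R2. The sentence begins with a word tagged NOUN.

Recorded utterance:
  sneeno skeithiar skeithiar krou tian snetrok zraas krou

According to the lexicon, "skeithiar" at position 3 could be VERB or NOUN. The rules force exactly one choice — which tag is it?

VERB

Candidates per position — 1:sneeno {VERB,NOUN}; 2:skeithiar {VERB,NOUN}; 3:skeithiar {VERB,NOUN}; 4:krou {NOUN}; 5:tian {NOUN}; 6:snetrok {VERB}; 7:zraas {VERB}; 8:krou {NOUN}.
At position 1, choosing VERB makes rule 2 impossible to satisfy; hence NOUN.
At position 2, choosing NOUN makes rule 1 impossible to satisfy; hence VERB.
At position 3, choosing NOUN makes rule 1 impossible to satisfy; hence VERB.
The unique satisfying tagging is: NOUN VERB VERB NOUN NOUN VERB VERB NOUN.
Checking: rule 1 satisfied; rule 2 satisfied.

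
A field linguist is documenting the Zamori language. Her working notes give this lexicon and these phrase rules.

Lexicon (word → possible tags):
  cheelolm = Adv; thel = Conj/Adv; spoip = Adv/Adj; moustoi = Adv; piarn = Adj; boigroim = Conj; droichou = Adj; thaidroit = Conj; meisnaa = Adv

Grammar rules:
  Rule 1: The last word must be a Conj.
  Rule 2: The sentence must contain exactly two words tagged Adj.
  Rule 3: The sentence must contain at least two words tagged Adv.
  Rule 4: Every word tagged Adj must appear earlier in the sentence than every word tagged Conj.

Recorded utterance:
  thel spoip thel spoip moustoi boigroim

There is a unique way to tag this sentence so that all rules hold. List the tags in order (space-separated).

Candidates per position — 1:thel {Conj,Adv}; 2:spoip {Adv,Adj}; 3:thel {Conj,Adv}; 4:spoip {Adv,Adj}; 5:moustoi {Adv}; 6:boigroim {Conj}.
At position 2, choosing Adv makes rule 2 impossible to satisfy; hence Adj.
At position 4, choosing Adv makes rule 2 impossible to satisfy; hence Adj.
At position 1, choosing Conj makes rule 4 impossible to satisfy; hence Adv.
At position 3, choosing Conj makes rule 4 impossible to satisfy; hence Adv.
That leaves exactly one tagging: Adv Adj Adv Adj Adv Conj.
Rule-by-rule: rule 1 satisfied; rule 2 satisfied; rule 3 satisfied; rule 4 satisfied.

Adv Adj Adv Adj Adv Conj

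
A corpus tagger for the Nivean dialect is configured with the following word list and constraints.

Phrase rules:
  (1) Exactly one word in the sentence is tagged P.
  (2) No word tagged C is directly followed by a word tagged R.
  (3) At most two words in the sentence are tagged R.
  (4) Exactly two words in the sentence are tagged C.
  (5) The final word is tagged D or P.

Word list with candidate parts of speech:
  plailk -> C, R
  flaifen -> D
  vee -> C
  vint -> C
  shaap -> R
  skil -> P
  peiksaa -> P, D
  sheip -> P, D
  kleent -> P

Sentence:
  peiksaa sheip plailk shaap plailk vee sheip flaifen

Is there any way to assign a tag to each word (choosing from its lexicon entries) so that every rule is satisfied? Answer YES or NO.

Candidates per position — 1:peiksaa {P,D}; 2:sheip {P,D}; 3:plailk {C,R}; 4:shaap {R}; 5:plailk {C,R}; 6:vee {C}; 7:sheip {P,D}; 8:flaifen {D}.
One satisfying assignment: D P R R C C D D.
Rule-by-rule: rule 1 ok; rule 2 ok; rule 3 ok; rule 4 ok; rule 5 ok.

YES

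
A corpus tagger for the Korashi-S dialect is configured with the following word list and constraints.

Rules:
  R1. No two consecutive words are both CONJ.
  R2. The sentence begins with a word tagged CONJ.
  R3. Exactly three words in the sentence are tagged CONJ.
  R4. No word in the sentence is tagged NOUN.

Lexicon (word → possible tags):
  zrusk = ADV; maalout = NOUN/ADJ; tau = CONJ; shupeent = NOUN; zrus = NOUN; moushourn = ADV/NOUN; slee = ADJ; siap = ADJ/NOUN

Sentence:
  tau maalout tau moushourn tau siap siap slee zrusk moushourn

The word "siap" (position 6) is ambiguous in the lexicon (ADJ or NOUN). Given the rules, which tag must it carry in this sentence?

Candidates per position — 1:tau {CONJ}; 2:maalout {NOUN,ADJ}; 3:tau {CONJ}; 4:moushourn {ADV,NOUN}; 5:tau {CONJ}; 6:siap {ADJ,NOUN}; 7:siap {ADJ,NOUN}; 8:slee {ADJ}; 9:zrusk {ADV}; 10:moushourn {ADV,NOUN}.
Position 2: NOUN is ruled out by rule 4; that leaves ADJ.
Position 4: NOUN is ruled out by rule 4; that leaves ADV.
Position 6: NOUN is ruled out by rule 4; that leaves ADJ.
Position 7: NOUN is ruled out by rule 4; that leaves ADJ.
Position 10: NOUN is ruled out by rule 4; that leaves ADV.
The unique satisfying tagging is: CONJ ADJ CONJ ADV CONJ ADJ ADJ ADJ ADV ADV.
Verifying each rule — rule 1 ok; rule 2 ok; rule 3 ok; rule 4 ok.

ADJ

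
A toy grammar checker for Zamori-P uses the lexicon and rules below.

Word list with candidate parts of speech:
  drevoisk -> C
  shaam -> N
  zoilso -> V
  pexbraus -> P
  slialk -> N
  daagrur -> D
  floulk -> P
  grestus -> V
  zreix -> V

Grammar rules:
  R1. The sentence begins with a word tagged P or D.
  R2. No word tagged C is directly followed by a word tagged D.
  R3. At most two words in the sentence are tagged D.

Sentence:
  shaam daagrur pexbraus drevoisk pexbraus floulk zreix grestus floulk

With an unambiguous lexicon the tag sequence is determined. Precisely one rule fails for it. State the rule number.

1

Fixed tagging: N D P C P P V V P.
Applying the rules: R1 fail, R2 pass, R3 pass.
Only rule 1 fails.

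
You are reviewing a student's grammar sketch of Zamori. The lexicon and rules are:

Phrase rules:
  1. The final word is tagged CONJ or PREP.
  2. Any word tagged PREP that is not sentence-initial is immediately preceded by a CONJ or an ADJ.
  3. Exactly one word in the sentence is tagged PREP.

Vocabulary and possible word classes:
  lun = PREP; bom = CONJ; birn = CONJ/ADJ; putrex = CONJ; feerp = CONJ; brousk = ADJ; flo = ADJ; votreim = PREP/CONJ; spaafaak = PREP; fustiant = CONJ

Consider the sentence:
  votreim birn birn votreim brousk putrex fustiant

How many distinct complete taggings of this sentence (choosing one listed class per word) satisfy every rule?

8

Candidates per position — 1:votreim {PREP,CONJ}; 2:birn {CONJ,ADJ}; 3:birn {CONJ,ADJ}; 4:votreim {PREP,CONJ}; 5:brousk {ADJ}; 6:putrex {CONJ}; 7:fustiant {CONJ}.
There are 16 candidate sequences in total.
Checking each against the rules leaves 8 sequences.
Count = 8.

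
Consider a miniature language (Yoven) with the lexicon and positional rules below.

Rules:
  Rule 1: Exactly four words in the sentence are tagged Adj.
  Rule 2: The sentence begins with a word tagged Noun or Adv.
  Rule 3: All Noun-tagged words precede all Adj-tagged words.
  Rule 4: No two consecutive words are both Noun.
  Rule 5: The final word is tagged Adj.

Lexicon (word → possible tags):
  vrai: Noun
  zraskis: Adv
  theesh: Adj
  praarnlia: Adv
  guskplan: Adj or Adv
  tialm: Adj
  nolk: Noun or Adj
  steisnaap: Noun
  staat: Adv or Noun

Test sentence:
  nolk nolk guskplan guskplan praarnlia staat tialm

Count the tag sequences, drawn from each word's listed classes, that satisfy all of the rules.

1

Candidates per position — 1:nolk {Noun,Adj}; 2:nolk {Noun,Adj}; 3:guskplan {Adj,Adv}; 4:guskplan {Adj,Adv}; 5:praarnlia {Adv}; 6:staat {Adv,Noun}; 7:tialm {Adj}.
There are 32 candidate sequences in total.
The sequences that satisfy every rule: Noun Adj Adj Adj Adv Adv Adj.
Count = 1.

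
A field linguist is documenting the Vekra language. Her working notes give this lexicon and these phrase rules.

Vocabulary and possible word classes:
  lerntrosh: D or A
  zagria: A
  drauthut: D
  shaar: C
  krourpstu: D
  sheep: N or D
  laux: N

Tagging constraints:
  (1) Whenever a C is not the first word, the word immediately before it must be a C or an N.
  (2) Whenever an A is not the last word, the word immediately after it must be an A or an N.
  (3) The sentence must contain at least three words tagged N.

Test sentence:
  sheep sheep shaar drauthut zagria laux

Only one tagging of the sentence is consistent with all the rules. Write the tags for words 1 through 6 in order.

Candidates per position — 1:sheep {N,D}; 2:sheep {N,D}; 3:shaar {C}; 4:drauthut {D}; 5:zagria {A}; 6:laux {N}.
If word 1 were D, no tagging could satisfy rule 3; so word 1 is N.
If word 2 were D, no tagging could satisfy rule 1; so word 2 is N.
That leaves exactly one tagging: N N C D A N.
Check: rule 1 ✓; rule 2 ✓; rule 3 ✓.

N N C D A N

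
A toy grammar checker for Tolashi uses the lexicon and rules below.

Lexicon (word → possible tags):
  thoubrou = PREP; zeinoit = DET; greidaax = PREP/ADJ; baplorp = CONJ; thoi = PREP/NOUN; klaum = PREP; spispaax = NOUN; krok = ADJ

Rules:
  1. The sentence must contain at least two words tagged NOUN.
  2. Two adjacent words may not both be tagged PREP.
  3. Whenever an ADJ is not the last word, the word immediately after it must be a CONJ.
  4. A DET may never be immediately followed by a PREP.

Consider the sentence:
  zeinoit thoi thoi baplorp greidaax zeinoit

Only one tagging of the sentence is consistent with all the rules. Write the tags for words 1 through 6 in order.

Candidates per position — 1:zeinoit {DET}; 2:thoi {PREP,NOUN}; 3:thoi {PREP,NOUN}; 4:baplorp {CONJ}; 5:greidaax {PREP,ADJ}; 6:zeinoit {DET}.
At position 2, choosing PREP makes rule 1 impossible to satisfy; hence NOUN.
At position 3, choosing PREP makes rule 1 impossible to satisfy; hence NOUN.
At position 5, choosing ADJ makes rule 3 impossible to satisfy; hence PREP.
The only consistent sequence is: DET NOUN NOUN CONJ PREP DET.
Rule-by-rule: rule 1 ✓; rule 2 ✓; rule 3 ✓; rule 4 ✓.

DET NOUN NOUN CONJ PREP DET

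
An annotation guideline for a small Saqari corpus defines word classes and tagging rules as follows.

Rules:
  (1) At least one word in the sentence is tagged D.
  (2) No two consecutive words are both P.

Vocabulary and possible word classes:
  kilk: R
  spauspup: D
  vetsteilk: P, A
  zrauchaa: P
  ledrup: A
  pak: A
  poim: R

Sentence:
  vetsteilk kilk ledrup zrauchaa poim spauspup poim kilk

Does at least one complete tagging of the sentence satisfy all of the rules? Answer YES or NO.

YES

Candidates per position — 1:vetsteilk {P,A}; 2:kilk {R}; 3:ledrup {A}; 4:zrauchaa {P}; 5:poim {R}; 6:spauspup {D}; 7:poim {R}; 8:kilk {R}.
One satisfying assignment: A R A P R D R R.
Rule-by-rule: rule 1 ✓; rule 2 ✓.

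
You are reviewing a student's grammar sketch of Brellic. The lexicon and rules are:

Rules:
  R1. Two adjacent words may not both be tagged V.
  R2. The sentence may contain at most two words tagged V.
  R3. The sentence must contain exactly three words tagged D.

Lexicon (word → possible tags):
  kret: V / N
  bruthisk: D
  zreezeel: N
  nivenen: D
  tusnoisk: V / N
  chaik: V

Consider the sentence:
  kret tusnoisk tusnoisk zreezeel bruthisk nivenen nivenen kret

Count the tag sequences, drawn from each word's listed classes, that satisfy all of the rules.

Candidates per position — 1:kret {V,N}; 2:tusnoisk {V,N}; 3:tusnoisk {V,N}; 4:zreezeel {N}; 5:bruthisk {D}; 6:nivenen {D}; 7:nivenen {D}; 8:kret {V,N}.
There are 16 candidate sequences in total.
Checking each against the rules leaves 9 sequences.
Count = 9.

9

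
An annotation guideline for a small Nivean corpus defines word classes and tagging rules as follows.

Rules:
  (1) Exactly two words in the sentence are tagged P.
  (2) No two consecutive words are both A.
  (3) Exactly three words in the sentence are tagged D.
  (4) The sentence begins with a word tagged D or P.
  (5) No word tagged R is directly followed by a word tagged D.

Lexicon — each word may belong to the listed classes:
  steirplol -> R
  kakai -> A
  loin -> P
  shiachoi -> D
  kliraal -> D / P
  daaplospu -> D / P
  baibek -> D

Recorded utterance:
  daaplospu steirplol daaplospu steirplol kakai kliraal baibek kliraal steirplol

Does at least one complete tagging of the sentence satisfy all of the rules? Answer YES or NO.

YES

Candidates per position — 1:daaplospu {D,P}; 2:steirplol {R}; 3:daaplospu {D,P}; 4:steirplol {R}; 5:kakai {A}; 6:kliraal {D,P}; 7:baibek {D}; 8:kliraal {D,P}; 9:steirplol {R}.
One satisfying assignment: P R P R A D D D R.
Rule-by-rule: rule 1 ✓; rule 2 ✓; rule 3 ✓; rule 4 ✓; rule 5 ✓.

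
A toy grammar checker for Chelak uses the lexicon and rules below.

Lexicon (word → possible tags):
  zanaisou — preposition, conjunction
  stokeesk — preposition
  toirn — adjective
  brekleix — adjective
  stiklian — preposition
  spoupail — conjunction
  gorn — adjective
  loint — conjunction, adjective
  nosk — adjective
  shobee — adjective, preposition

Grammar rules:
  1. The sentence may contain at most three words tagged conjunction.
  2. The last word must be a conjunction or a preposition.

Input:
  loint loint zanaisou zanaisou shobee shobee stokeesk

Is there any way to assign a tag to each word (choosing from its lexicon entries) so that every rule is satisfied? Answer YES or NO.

Candidates per position — 1:loint {conjunction,adjective}; 2:loint {conjunction,adjective}; 3:zanaisou {preposition,conjunction}; 4:zanaisou {preposition,conjunction}; 5:shobee {adjective,preposition}; 6:shobee {adjective,preposition}; 7:stokeesk {preposition}.
One satisfying assignment: adjective conjunction preposition conjunction adjective adjective preposition.
Checking: rule 1 ok; rule 2 ok.

YES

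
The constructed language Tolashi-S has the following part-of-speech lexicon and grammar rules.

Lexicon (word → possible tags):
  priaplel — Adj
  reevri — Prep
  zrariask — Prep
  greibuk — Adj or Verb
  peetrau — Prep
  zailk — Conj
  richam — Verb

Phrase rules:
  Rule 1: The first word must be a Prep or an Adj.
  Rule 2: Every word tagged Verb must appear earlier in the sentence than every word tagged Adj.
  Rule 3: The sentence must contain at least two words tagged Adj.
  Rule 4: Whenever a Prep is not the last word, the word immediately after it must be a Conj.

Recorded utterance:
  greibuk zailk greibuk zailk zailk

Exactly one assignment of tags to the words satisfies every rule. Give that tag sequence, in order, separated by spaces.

Candidates per position — 1:greibuk {Adj,Verb}; 2:zailk {Conj}; 3:greibuk {Adj,Verb}; 4:zailk {Conj}; 5:zailk {Conj}.
At position 1, choosing Verb makes rule 1 impossible to satisfy; hence Adj.
At position 3, choosing Verb makes rule 2 impossible to satisfy; hence Adj.
That leaves exactly one tagging: Adj Conj Adj Conj Conj.
Checking: rule 1 ✓; rule 2 ✓; rule 3 ✓; rule 4 ✓.

Adj Conj Adj Conj Conj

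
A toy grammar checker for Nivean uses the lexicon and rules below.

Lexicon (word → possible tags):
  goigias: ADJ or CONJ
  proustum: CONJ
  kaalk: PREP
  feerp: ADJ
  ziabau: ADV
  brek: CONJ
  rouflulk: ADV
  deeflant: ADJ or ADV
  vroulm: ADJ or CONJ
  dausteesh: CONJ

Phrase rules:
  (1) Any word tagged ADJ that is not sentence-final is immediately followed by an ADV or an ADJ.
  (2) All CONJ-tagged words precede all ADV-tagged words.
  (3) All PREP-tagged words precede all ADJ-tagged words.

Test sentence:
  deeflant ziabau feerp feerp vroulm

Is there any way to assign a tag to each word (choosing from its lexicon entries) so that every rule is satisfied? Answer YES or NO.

Candidates per position — 1:deeflant {ADJ,ADV}; 2:ziabau {ADV}; 3:feerp {ADJ}; 4:feerp {ADJ}; 5:vroulm {ADJ,CONJ}.
One satisfying assignment: ADJ ADV ADJ ADJ ADJ.
Rule-by-rule: rule 1 ok; rule 2 ok; rule 3 ok.

YES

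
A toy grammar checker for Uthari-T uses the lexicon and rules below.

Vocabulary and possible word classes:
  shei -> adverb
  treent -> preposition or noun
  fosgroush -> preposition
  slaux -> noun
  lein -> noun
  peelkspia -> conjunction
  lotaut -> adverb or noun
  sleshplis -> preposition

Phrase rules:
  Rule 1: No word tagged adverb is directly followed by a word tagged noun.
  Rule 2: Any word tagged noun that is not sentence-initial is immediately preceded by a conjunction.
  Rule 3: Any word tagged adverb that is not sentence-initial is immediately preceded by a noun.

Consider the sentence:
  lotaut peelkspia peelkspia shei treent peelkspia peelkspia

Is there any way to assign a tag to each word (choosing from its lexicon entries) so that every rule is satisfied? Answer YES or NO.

NO

Candidates per position — 1:lotaut {adverb,noun}; 2:peelkspia {conjunction}; 3:peelkspia {conjunction}; 4:shei {adverb}; 5:treent {preposition,noun}; 6:peelkspia {conjunction}; 7:peelkspia {conjunction}.
Rule 3 cannot be satisfied by any choice of tags from the lexicon.
So there is no consistent tagging.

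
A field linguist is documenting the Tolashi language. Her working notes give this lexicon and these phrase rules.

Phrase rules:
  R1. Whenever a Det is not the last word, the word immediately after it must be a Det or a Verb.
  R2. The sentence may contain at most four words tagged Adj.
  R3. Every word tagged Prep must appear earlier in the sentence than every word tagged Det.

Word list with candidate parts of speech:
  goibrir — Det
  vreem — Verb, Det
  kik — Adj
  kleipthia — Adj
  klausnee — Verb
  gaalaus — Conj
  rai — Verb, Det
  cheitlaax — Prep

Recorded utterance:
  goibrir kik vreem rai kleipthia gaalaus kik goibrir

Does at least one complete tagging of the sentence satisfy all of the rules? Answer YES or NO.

Candidates per position — 1:goibrir {Det}; 2:kik {Adj}; 3:vreem {Verb,Det}; 4:rai {Verb,Det}; 5:kleipthia {Adj}; 6:gaalaus {Conj}; 7:kik {Adj}; 8:goibrir {Det}.
Rule 1 cannot be satisfied by any choice of tags from the lexicon.
So there is no consistent tagging.

NO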